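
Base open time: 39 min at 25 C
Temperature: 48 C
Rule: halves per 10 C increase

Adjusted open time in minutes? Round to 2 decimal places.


Acceleration = 2^((48-25)/10) = 4.9246
Open time = 39 / 4.9246 = 7.92 min

7.92


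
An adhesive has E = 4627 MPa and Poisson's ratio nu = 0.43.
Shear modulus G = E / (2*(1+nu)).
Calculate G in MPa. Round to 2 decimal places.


G = 4627 / (2*(1+0.43))
= 4627 / 2.86
= 1617.83 MPa

1617.83


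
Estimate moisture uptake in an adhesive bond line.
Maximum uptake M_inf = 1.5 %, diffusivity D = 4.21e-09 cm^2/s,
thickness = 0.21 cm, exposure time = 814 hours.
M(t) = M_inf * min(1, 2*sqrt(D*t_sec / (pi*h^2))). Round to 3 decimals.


Convert time: 814 h = 2930400 s
ratio = min(1, 2*sqrt(4.21e-09*2930400/(pi*0.21^2)))
= 0.596816
M(t) = 1.5 * 0.596816 = 0.895%

0.895


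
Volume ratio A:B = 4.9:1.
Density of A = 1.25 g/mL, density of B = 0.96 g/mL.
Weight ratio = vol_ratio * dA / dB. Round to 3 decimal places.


Wt ratio = 4.9 * 1.25 / 0.96
= 6.380

6.380


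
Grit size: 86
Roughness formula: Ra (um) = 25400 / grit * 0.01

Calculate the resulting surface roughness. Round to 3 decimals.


Ra = 25400 / 86 * 0.01
= 2.953 um

2.953


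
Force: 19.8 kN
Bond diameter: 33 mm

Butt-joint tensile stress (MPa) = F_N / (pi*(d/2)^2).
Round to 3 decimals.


F_N = 19.8 * 1000 = 19800.0 N
A = pi*(16.5)^2 = 855.2986 mm^2
stress = 19800.0 / 855.2986 = 23.150 MPa

23.150


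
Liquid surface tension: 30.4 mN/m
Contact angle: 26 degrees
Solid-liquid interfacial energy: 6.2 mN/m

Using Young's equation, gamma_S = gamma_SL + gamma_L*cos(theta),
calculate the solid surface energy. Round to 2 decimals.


gamma_S = 6.2 + 30.4 * cos(26)
= 33.52 mN/m

33.52


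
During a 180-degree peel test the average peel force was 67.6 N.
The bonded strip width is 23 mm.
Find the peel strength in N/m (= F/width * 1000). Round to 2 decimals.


Peel strength = F/width * 1000
= 67.6 / 23 * 1000
= 2939.13 N/m

2939.13


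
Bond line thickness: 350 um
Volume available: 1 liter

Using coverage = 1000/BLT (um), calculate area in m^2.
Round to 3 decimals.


1 L = 1e6 mm^3, thickness = 350 um = 0.35 mm
Area = 1e6 / 0.35 mm^2 = (1e6 / 0.35) / 1e6 m^2 = 1000 / 350 m^2
= 2.857 m^2

2.857


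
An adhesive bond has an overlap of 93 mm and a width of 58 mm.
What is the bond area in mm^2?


Bond area = overlap * width
= 93 * 58
= 5394 mm^2

5394


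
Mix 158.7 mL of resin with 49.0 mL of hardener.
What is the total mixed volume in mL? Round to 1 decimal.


Total = 158.7 + 49.0 = 207.7 mL

207.7


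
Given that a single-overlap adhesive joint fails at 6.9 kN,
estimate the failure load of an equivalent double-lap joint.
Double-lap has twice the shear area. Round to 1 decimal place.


Double-lap factor = 2
Expected load = 6.9 * 2 = 13.8 kN

13.8


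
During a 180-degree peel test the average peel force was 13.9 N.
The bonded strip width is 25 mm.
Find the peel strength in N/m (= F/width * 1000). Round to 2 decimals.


Peel strength = F/width * 1000
= 13.9 / 25 * 1000
= 556.00 N/m

556.00


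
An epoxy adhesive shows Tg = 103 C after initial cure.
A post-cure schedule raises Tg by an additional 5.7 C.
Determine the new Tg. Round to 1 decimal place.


New Tg = 103 + 5.7
= 108.7 C

108.7


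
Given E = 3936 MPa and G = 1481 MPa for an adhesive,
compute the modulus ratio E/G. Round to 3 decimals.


E/G ratio = 3936 / 1481 = 2.658

2.658


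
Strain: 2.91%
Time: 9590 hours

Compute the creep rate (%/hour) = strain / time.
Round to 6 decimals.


Creep rate = 2.91 / 9590
= 0.000303 %/h

0.000303


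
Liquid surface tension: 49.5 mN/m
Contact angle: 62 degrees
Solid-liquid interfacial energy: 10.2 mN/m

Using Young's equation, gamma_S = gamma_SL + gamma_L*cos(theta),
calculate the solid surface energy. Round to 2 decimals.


gamma_S = 10.2 + 49.5 * cos(62)
= 33.44 mN/m

33.44


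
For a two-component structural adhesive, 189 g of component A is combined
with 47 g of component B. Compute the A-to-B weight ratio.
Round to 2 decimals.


Weight ratio A:B = 189 / 47
= 4.02

4.02


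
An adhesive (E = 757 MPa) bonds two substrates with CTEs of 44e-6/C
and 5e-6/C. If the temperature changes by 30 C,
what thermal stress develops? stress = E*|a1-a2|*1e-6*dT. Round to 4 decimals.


Stress = 757 * |44 - 5| * 1e-6 * 30
= 0.8857 MPa

0.8857


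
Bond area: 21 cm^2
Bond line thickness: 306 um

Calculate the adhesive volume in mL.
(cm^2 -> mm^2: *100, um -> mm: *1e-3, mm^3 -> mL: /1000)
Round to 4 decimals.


V = 21*100 * 306*1e-3 / 1000
= 0.6426 mL

0.6426


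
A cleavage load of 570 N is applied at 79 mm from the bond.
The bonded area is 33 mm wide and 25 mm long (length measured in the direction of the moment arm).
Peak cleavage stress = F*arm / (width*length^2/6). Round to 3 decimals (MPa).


Moment = 570 * 79 = 45030 N*mm
Section modulus = 33 * 625 / 6 = 20625 / 6 mm^3
Stress = 45030 / (20625 / 6) = 270180 / 20625
= 13.100 MPa

13.100


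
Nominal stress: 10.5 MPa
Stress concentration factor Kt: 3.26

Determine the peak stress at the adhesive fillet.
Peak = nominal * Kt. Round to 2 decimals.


Peak stress = 10.5 * 3.26
= 34.23 MPa

34.23


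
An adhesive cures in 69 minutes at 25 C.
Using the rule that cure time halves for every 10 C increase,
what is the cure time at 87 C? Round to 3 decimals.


Factor = 2^((87 - 25) / 10) = 73.5167
Cure time = 69 / 73.5167
= 0.939 minutes

0.939


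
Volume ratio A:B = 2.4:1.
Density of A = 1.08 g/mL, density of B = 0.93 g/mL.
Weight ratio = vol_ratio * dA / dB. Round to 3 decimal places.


Wt ratio = 2.4 * 1.08 / 0.93
= 2.787

2.787


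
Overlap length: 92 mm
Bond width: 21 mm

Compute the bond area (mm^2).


Bond area = 92 * 21 = 1932 mm^2

1932


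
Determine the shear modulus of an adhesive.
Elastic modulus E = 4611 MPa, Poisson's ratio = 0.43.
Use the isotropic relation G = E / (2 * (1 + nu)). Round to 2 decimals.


G = 4611 / (2*(1+0.43)) = 4611 / 2.86
= 1612.24 MPa

1612.24


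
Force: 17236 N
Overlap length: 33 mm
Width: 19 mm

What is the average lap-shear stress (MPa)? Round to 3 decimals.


Average shear stress = F / (overlap * width)
= 17236 / (33 * 19)
= 27.490 MPa

27.490


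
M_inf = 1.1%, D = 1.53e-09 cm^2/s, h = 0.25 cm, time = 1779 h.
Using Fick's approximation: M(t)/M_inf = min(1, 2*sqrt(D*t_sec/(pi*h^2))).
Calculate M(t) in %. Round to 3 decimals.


t = 6404400 s
ratio = min(1, 2*sqrt(1.53e-09*6404400/(pi*0.0625)))
= 0.446786
M(t) = 1.1 * 0.446786 = 0.491%

0.491


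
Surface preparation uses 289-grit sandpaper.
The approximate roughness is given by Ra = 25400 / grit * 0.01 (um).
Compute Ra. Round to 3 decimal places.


Ra = 25400 / 289 * 0.01
= 254 / 289
= 0.879 um

0.879


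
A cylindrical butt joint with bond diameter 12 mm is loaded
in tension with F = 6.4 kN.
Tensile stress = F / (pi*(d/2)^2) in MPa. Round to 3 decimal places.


Area = pi * (12/2)^2 = 113.0973 mm^2
Stress = 6.4*1000 / 113.0973
= 56.588 MPa

56.588


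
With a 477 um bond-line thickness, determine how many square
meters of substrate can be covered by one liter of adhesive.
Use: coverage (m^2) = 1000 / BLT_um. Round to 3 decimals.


Coverage = 1000 / 477 = 2.096 m^2

2.096


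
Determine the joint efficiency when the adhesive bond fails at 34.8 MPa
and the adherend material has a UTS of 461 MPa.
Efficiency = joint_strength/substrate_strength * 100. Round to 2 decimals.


Joint efficiency = 34.8 / 461 * 100
= 7.55%

7.55


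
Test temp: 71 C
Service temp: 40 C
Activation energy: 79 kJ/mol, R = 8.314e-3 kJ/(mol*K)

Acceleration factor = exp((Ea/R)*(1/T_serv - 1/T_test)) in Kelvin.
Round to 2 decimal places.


AF = exp((79/0.008314)*(1/313.15 - 1/344.15))
= 15.38

15.38


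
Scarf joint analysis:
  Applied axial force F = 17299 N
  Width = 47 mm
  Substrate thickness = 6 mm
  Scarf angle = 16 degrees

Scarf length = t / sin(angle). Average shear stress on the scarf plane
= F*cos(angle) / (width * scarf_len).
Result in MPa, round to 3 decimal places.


Scarf length = 6 / sin(16 deg) = 21.7677 mm
cos(16 deg) = 0.961262
Shear = 17299 * 0.961262 / (47 * 21.7677)
= 16.254 MPa

16.254


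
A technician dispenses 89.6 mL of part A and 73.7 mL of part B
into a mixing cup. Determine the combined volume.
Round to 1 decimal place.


Combined volume = 89.6 + 73.7
= 163.3 mL

163.3


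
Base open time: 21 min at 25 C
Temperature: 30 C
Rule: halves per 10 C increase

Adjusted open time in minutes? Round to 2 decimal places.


Acceleration = 2^((30-25)/10) = 1.4142
Open time = 21 / 1.4142 = 14.85 min

14.85


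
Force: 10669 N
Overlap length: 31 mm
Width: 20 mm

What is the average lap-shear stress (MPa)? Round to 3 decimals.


Average shear stress = F / (overlap * width)
= 10669 / (31 * 20)
= 17.208 MPa

17.208


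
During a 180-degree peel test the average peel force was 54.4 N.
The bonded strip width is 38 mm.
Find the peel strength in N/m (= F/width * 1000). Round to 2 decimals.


Peel strength = F/width * 1000
= 54.4 / 38 * 1000
= 1431.58 N/m

1431.58


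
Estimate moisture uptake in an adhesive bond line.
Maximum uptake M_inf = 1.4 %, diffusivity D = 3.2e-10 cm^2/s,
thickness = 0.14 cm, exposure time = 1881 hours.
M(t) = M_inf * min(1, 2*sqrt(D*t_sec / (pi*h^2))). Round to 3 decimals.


Convert time: 1881 h = 6771600 s
ratio = min(1, 2*sqrt(3.2e-10*6771600/(pi*0.14^2)))
= 0.375187
M(t) = 1.4 * 0.375187 = 0.525%

0.525


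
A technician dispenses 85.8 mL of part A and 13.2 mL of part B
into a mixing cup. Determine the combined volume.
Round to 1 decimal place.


Combined volume = 85.8 + 13.2
= 99.0 mL

99.0


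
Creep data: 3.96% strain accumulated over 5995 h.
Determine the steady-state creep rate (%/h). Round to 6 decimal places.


Rate = 3.96 / 5995 = 0.000661 %/h

0.000661


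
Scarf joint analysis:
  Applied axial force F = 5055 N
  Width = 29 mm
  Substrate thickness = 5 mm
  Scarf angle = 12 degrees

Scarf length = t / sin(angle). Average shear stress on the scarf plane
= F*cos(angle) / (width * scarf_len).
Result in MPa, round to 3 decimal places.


Scarf length = 5 / sin(12 deg) = 24.0487 mm
cos(12 deg) = 0.978148
Shear = 5055 * 0.978148 / (29 * 24.0487)
= 7.090 MPa

7.090


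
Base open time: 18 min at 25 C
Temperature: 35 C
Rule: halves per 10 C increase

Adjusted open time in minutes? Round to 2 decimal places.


Acceleration = 2^((35-25)/10) = 2.0000
Open time = 18 / 2.0000 = 9.00 min

9.00


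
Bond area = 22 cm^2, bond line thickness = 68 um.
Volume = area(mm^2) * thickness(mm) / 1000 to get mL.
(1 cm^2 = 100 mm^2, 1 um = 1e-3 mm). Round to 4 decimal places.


area_mm2 = 22 * 100 = 2200
blt_mm = 68 * 1e-3 = 0.068
vol_mm3 = 2200 * 0.068 = 149.6
vol_mL = 149.6 / 1000 = 0.1496 mL

0.1496


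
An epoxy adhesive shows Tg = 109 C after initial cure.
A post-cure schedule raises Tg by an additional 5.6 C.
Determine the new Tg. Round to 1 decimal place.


New Tg = 109 + 5.6
= 114.6 C

114.6


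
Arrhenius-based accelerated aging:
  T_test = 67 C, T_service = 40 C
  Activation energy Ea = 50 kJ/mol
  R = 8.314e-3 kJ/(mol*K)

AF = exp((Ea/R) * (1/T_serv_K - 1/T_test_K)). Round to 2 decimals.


T_test_K = 340.15, T_serv_K = 313.15
AF = exp((50/8.314e-3) * (1/313.15 - 1/340.15))
= 4.59

4.59


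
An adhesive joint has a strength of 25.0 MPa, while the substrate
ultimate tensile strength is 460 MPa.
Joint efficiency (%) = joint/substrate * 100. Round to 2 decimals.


Efficiency = 25.0 / 460 * 100
= 5.43%

5.43


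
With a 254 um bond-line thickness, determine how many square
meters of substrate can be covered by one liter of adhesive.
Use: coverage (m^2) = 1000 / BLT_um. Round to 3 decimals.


Coverage = 1000 / 254 = 3.937 m^2

3.937


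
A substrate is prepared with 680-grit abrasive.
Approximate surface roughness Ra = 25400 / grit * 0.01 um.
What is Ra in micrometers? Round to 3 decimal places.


Ra = 25400 / 680 * 0.01 = 0.374 um

0.374


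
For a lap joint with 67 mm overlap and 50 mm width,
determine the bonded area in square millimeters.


Area = 67 * 50 = 3350 mm^2

3350


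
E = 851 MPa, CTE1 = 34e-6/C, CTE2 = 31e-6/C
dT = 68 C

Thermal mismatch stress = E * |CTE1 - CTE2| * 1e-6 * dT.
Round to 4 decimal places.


= 851 * 3e-6 * 68
= 0.1736 MPa

0.1736


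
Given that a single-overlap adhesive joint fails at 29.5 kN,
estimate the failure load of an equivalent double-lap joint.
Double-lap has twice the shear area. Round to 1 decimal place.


Double-lap factor = 2
Expected load = 29.5 * 2 = 59.0 kN

59.0


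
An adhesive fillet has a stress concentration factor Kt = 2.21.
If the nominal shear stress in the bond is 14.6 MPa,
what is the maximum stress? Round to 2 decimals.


Max stress = 14.6 * 2.21 = 32.27 MPa

32.27


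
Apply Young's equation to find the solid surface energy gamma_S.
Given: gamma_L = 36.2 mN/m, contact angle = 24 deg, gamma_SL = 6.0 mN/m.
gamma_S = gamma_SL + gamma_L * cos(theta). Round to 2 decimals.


theta_rad = 24 * pi/180 = 0.418879
gamma_S = 6.0 + 36.2 * cos(0.418879)
= 39.07 mN/m

39.07


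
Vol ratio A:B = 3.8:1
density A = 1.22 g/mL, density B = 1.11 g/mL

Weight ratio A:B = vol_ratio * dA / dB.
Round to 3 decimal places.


Weight ratio = 3.8 * 1.22 / 1.11
= 4.177

4.177


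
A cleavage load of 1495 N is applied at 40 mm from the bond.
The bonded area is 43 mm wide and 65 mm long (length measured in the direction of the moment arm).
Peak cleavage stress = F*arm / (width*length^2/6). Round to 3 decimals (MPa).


Moment = 1495 * 40 = 59800 N*mm
Section modulus = 43 * 4225 / 6 = 181675 / 6 mm^3
Stress = 59800 / (181675 / 6) = 358800 / 181675
= 1.975 MPa

1.975


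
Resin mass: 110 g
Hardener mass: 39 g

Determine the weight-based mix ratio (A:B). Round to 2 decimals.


Ratio = 110 / 39 = 2.82

2.82


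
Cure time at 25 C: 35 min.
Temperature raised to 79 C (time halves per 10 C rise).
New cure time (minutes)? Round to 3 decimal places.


Acceleration factor = 2^(54/10) = 42.2243
New time = 35 / 42.2243 = 0.829 min

0.829


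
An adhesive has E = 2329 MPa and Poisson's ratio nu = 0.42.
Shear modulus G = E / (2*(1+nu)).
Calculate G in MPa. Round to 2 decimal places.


G = 2329 / (2*(1+0.42))
= 2329 / 2.84
= 820.07 MPa

820.07


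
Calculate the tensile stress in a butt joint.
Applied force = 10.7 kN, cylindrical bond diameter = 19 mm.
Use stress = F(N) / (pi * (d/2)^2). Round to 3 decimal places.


A = pi * 9.5^2 = 283.5287 mm^2
sigma = 10700.0 / 283.5287 = 37.739 MPa

37.739


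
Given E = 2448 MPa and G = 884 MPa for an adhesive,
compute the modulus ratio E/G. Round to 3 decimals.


E/G ratio = 2448 / 884 = 2.769

2.769


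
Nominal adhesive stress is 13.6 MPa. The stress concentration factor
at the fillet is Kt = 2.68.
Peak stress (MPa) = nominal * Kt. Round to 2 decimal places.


Peak = 13.6 * 2.68 = 36.45 MPa

36.45


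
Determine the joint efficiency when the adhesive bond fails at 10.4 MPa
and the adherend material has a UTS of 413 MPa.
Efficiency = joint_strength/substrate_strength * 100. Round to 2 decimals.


Joint efficiency = 10.4 / 413 * 100
= 2.52%

2.52


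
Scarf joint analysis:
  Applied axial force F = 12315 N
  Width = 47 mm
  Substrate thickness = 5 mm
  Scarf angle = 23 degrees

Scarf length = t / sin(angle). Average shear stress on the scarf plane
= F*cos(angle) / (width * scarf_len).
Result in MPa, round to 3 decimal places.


Scarf length = 5 / sin(23 deg) = 12.7965 mm
cos(23 deg) = 0.920505
Shear = 12315 * 0.920505 / (47 * 12.7965)
= 18.848 MPa

18.848


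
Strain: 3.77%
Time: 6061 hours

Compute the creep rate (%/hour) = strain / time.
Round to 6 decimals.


Creep rate = 3.77 / 6061
= 0.000622 %/h

0.000622


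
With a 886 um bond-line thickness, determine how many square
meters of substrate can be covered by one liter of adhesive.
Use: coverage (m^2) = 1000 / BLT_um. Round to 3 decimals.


Coverage = 1000 / 886 = 1.129 m^2

1.129


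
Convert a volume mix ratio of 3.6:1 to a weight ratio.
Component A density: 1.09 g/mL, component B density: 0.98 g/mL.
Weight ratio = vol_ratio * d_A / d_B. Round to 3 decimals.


= 3.6 * 1.09 / 0.98 = 4.004

4.004


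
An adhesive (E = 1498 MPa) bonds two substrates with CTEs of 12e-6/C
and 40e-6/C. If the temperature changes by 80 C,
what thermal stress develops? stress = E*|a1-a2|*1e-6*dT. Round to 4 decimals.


Stress = 1498 * |12 - 40| * 1e-6 * 80
= 3.3555 MPa

3.3555


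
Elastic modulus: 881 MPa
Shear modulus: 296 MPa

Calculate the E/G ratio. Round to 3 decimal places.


E / G = 881 / 296 = 2.976

2.976


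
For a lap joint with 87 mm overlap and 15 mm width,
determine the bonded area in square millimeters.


Area = 87 * 15 = 1305 mm^2

1305


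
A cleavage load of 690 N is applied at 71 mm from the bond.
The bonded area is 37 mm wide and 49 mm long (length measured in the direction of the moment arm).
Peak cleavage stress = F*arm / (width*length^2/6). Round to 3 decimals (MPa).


Moment = 690 * 71 = 48990 N*mm
Section modulus = 37 * 2401 / 6 = 88837 / 6 mm^3
Stress = 48990 / (88837 / 6) = 293940 / 88837
= 3.309 MPa

3.309


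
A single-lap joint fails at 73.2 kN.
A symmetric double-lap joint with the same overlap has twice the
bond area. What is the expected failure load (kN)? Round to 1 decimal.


Double-lap load = 2 * 73.2 = 146.4 kN

146.4


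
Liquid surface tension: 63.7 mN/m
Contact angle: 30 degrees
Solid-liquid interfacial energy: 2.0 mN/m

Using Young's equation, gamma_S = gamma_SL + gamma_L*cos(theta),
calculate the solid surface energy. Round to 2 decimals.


gamma_S = 2.0 + 63.7 * cos(30)
= 57.17 mN/m

57.17


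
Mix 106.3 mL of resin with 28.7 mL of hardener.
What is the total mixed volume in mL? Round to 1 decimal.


Total = 106.3 + 28.7 = 135.0 mL

135.0


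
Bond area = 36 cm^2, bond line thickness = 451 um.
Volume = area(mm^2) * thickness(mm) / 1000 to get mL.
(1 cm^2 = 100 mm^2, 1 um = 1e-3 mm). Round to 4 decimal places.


area_mm2 = 36 * 100 = 3600
blt_mm = 451 * 1e-3 = 0.451
vol_mm3 = 3600 * 0.451 = 1623.6
vol_mL = 1623.6 / 1000 = 1.6236 mL

1.6236


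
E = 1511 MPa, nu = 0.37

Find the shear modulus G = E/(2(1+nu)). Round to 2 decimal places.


G = 1511 / (2 * 1.37)
= 551.46 MPa

551.46


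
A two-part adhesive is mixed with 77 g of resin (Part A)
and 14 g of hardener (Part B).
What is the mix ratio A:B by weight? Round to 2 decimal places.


Mix ratio = mass_A / mass_B
= 77 / 14
= 5.50

5.50


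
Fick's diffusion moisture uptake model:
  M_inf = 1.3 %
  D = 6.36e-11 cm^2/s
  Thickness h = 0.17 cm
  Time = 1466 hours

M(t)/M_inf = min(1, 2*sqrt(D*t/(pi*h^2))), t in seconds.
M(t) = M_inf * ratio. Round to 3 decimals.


t_sec = 1466 * 3600 = 5277600
ratio = 2*sqrt(6.36e-11*5277600/(pi*0.17^2))
= min(1, 0.121605)
= 0.121605
M(t) = 1.3 * 0.121605 = 0.158 %

0.158


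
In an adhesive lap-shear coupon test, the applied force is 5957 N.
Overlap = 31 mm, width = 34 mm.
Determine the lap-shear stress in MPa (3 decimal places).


stress = F / (overlap * width)
= 5957 / (31 * 34)
= 5.652 MPa

5.652


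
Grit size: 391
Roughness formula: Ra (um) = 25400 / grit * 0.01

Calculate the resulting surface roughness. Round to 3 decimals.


Ra = 25400 / 391 * 0.01
= 0.650 um

0.650


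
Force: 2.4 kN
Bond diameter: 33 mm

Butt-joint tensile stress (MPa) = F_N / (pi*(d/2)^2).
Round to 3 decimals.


F_N = 2.4 * 1000 = 2400.0 N
A = pi*(16.5)^2 = 855.2986 mm^2
stress = 2400.0 / 855.2986 = 2.806 MPa

2.806


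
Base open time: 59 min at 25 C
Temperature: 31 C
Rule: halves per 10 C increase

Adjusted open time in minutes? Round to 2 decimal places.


Acceleration = 2^((31-25)/10) = 1.5157
Open time = 59 / 1.5157 = 38.93 min

38.93


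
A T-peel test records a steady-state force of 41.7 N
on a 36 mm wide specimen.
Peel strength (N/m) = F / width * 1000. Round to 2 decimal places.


Peel strength = 41.7 / 36 * 1000
= 1158.33 N/m

1158.33


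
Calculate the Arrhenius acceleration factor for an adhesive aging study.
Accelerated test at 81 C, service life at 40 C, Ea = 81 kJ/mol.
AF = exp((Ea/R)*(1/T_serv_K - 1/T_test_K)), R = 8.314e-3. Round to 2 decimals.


T_test = 354.15 K, T_serv = 313.15 K
Ea/R = 81 / 0.008314 = 9742.60
AF = exp(9742.60 * (1/313.15 - 1/354.15))
= 36.66

36.66


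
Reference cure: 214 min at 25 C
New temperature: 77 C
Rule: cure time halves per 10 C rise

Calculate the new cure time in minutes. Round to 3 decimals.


factor = 2^((77-25)/10) = 36.7583
t_new = 214 / 36.7583 = 5.822 min

5.822


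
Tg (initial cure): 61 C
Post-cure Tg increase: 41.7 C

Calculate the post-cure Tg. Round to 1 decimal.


Post-cure Tg = 61 + 41.7 = 102.7 C

102.7


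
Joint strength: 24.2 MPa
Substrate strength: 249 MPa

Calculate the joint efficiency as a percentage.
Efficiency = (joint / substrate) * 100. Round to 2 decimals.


Efficiency = (24.2 / 249) * 100 = 9.72%

9.72


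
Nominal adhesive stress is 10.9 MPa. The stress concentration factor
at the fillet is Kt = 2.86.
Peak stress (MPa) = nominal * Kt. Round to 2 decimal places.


Peak = 10.9 * 2.86 = 31.17 MPa

31.17


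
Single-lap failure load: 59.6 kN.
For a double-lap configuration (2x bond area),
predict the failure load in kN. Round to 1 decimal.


Failure load = 59.6 * 2 = 119.2 kN

119.2


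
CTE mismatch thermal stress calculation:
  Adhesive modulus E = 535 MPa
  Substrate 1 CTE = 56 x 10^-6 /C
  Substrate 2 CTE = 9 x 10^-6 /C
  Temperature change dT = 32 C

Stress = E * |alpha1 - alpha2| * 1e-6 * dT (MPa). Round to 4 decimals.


delta_alpha = |56 - 9| = 47 x 10^-6/C
Stress = 535 * 47e-6 * 32
= 0.8046 MPa

0.8046


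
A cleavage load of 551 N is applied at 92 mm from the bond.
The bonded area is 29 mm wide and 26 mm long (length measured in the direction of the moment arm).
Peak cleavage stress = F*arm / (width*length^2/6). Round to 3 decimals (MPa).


Moment = 551 * 92 = 50692 N*mm
Section modulus = 29 * 676 / 6 = 19604 / 6 mm^3
Stress = 50692 / (19604 / 6) = 304152 / 19604
= 15.515 MPa

15.515


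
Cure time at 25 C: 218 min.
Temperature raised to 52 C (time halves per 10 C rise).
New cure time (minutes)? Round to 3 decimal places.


Acceleration factor = 2^(27/10) = 6.4980
New time = 218 / 6.4980 = 33.549 min

33.549


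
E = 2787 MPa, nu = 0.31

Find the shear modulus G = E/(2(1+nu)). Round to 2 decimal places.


G = 2787 / (2 * 1.31)
= 1063.74 MPa

1063.74


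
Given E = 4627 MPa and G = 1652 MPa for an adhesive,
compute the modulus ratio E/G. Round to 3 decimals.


E/G ratio = 4627 / 1652 = 2.801

2.801


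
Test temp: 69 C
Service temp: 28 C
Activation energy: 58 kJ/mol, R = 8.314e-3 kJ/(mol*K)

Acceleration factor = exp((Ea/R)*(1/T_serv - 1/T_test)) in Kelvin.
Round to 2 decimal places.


AF = exp((58/0.008314)*(1/301.15 - 1/342.15))
= 16.05

16.05


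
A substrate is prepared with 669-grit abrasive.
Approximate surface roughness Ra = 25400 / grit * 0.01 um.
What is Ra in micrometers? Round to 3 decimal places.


Ra = 25400 / 669 * 0.01 = 0.380 um

0.380


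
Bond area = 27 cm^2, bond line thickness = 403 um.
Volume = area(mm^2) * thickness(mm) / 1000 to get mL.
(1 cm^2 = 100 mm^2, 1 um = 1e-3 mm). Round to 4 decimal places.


area_mm2 = 27 * 100 = 2700
blt_mm = 403 * 1e-3 = 0.403
vol_mm3 = 2700 * 0.403 = 1088.1
vol_mL = 1088.1 / 1000 = 1.0881 mL

1.0881


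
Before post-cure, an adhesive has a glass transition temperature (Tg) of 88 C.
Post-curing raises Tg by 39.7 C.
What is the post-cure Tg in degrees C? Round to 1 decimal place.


Tg_post = Tg_base + delta_Tg
= 88 + 39.7
= 127.7 C

127.7


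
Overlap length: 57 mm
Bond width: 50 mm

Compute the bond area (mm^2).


Bond area = 57 * 50 = 2850 mm^2

2850


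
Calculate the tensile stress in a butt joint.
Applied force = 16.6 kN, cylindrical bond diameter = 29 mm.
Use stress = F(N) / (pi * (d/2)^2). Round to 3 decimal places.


A = pi * 14.5^2 = 660.5199 mm^2
sigma = 16600.0 / 660.5199 = 25.132 MPa

25.132


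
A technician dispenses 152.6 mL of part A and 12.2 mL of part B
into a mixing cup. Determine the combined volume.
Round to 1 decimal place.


Combined volume = 152.6 + 12.2
= 164.8 mL

164.8


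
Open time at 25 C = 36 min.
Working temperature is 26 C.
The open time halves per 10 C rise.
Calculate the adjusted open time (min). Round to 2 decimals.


factor = 2^((26 - 25) / 10) = 1.0718
ot = 36 / 1.0718 = 33.59 min

33.59


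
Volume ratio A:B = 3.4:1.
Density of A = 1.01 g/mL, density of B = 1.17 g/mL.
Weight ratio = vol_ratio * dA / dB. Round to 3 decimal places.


Wt ratio = 3.4 * 1.01 / 1.17
= 2.935

2.935


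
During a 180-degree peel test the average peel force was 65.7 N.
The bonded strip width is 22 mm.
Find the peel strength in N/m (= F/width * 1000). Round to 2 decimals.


Peel strength = F/width * 1000
= 65.7 / 22 * 1000
= 2986.36 N/m

2986.36


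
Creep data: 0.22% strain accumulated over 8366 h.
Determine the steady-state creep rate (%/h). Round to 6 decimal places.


Rate = 0.22 / 8366 = 0.000026 %/h

0.000026


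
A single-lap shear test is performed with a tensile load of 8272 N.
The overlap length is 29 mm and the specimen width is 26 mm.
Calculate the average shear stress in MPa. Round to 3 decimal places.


Shear stress = F / (overlap * width)
= 8272 / (29 * 26)
= 8272 / 754
= 10.971 MPa

10.971


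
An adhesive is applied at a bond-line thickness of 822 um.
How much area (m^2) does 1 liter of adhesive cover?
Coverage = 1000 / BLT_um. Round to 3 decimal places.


Coverage = 1000 / 822 = 1.217 m^2

1.217


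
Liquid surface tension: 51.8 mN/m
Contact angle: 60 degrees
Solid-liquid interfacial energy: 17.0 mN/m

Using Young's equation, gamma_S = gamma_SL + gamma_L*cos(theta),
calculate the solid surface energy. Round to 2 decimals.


gamma_S = 17.0 + 51.8 * cos(60)
= 42.90 mN/m

42.90


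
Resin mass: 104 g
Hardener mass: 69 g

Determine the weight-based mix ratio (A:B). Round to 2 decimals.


Ratio = 104 / 69 = 1.51

1.51


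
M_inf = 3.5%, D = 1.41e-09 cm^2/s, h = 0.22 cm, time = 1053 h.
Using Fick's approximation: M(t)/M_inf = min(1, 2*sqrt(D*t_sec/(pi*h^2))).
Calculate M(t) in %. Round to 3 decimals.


t = 3790800 s
ratio = min(1, 2*sqrt(1.41e-09*3790800/(pi*0.0484)))
= 0.374979
M(t) = 3.5 * 0.374979 = 1.312%

1.312


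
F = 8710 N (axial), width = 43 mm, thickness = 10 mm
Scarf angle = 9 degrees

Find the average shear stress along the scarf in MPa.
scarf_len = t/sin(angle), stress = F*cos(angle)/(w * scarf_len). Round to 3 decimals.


scarf_len = 10/sin(9 deg) = 63.9245
cos(9 deg) = 0.987688
stress = 8710*0.987688/(43*63.9245) = 3.130 MPa

3.130


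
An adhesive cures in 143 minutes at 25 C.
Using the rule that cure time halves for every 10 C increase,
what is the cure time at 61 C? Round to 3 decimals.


Factor = 2^((61 - 25) / 10) = 12.1257
Cure time = 143 / 12.1257
= 11.793 minutes

11.793


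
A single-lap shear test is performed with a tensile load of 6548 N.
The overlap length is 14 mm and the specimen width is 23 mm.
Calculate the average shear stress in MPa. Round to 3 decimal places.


Shear stress = F / (overlap * width)
= 6548 / (14 * 23)
= 6548 / 322
= 20.335 MPa

20.335


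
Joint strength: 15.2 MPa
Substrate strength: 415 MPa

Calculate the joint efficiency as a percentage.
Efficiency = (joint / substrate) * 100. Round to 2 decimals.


Efficiency = (15.2 / 415) * 100 = 3.66%

3.66


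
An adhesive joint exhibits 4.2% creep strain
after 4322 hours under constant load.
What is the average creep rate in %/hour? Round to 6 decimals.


Creep rate = strain / time
= 4.2 / 4322
= 0.000972 %/h

0.000972


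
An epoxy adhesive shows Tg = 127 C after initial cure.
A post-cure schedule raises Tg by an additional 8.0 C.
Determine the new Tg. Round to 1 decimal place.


New Tg = 127 + 8.0
= 135.0 C

135.0


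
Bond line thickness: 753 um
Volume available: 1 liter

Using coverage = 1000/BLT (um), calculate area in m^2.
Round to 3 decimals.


1 L = 1e6 mm^3, thickness = 753 um = 0.753 mm
Area = 1e6 / 0.753 mm^2 = (1e6 / 0.753) / 1e6 m^2 = 1000 / 753 m^2
= 1.328 m^2

1.328


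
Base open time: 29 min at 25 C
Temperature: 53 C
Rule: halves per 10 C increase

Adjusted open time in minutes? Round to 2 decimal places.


Acceleration = 2^((53-25)/10) = 6.9644
Open time = 29 / 6.9644 = 4.16 min

4.16


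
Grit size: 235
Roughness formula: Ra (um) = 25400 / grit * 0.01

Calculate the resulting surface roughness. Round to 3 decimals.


Ra = 25400 / 235 * 0.01
= 1.081 um

1.081


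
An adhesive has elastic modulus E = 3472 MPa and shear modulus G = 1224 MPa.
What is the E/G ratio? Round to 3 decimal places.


E/G = 3472 / 1224 = 2.837

2.837


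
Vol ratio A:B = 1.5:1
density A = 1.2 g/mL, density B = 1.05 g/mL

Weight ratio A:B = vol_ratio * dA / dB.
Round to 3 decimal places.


Weight ratio = 1.5 * 1.2 / 1.05
= 1.714

1.714


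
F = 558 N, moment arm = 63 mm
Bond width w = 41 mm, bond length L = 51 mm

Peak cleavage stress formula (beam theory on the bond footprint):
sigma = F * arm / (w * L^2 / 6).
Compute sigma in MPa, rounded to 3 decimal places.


sigma = (558 * 63) / (41 * 2601 / 6)
= 35154 * 6 / 106641
= 210924 / 106641
= 1.978 MPa

1.978


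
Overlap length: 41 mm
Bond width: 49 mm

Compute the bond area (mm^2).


Bond area = 41 * 49 = 2009 mm^2

2009


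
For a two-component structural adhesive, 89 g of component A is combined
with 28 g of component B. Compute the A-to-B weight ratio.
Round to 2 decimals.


Weight ratio A:B = 89 / 28
= 3.18

3.18


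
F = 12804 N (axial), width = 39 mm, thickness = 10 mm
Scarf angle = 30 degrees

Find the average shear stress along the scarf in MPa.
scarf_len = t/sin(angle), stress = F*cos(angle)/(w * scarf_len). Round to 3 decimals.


scarf_len = 10/sin(30 deg) = 20.0000
cos(30 deg) = 0.866025
stress = 12804*0.866025/(39*20.0000) = 14.216 MPa

14.216


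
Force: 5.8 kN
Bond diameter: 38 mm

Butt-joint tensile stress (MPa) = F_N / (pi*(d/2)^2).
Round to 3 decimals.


F_N = 5.8 * 1000 = 5800.0 N
A = pi*(19.0)^2 = 1134.1149 mm^2
stress = 5800.0 / 1134.1149 = 5.114 MPa

5.114


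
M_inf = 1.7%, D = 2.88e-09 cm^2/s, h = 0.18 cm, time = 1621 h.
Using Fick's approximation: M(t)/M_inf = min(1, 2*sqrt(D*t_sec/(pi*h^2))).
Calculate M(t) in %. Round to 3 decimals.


t = 5835600 s
ratio = min(1, 2*sqrt(2.88e-09*5835600/(pi*0.0324)))
= 0.812684
M(t) = 1.7 * 0.812684 = 1.382%

1.382


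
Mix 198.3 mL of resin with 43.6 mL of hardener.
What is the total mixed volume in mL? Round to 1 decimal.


Total = 198.3 + 43.6 = 241.9 mL

241.9


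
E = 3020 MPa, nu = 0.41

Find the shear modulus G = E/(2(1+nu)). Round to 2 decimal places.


G = 3020 / (2 * 1.41)
= 1070.92 MPa

1070.92


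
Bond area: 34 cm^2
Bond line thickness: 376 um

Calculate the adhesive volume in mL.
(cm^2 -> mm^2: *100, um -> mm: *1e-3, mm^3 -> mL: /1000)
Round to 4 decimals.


V = 34*100 * 376*1e-3 / 1000
= 1.2784 mL

1.2784


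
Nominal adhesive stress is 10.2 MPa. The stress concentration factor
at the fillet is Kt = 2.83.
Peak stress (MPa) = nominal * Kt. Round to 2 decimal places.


Peak = 10.2 * 2.83 = 28.87 MPa

28.87


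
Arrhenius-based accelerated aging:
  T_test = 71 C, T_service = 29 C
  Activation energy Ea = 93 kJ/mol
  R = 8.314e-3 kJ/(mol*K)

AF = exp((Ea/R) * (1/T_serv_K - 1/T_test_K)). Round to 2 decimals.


T_test_K = 344.15, T_serv_K = 302.15
AF = exp((93/8.314e-3) * (1/302.15 - 1/344.15))
= 91.66

91.66


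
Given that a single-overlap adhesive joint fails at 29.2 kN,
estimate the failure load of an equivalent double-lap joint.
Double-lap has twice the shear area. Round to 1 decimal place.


Double-lap factor = 2
Expected load = 29.2 * 2 = 58.4 kN

58.4


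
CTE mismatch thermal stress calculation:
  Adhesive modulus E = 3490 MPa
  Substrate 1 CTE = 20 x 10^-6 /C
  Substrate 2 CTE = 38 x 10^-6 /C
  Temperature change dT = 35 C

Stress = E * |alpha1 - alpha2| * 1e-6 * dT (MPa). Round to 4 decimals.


delta_alpha = |20 - 38| = 18 x 10^-6/C
Stress = 3490 * 18e-6 * 35
= 2.1987 MPa

2.1987


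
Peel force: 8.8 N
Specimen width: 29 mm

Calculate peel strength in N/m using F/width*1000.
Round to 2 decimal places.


Peel strength = 8.8 / 29 * 1000 = 303.45 N/m

303.45


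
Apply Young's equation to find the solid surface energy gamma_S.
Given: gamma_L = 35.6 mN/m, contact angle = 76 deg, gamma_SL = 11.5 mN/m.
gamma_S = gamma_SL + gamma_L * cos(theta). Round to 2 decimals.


theta_rad = 76 * pi/180 = 1.326450
gamma_S = 11.5 + 35.6 * cos(1.326450)
= 20.11 mN/m

20.11


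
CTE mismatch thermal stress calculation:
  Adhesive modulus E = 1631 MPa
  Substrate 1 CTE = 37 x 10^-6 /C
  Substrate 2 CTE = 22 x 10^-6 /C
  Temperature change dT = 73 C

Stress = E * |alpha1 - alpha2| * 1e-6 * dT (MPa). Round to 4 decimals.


delta_alpha = |37 - 22| = 15 x 10^-6/C
Stress = 1631 * 15e-6 * 73
= 1.7859 MPa

1.7859


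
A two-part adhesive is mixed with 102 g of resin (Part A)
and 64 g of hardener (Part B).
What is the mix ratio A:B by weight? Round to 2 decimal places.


Mix ratio = mass_A / mass_B
= 102 / 64
= 1.59

1.59


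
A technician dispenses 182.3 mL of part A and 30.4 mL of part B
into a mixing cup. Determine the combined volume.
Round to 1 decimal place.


Combined volume = 182.3 + 30.4
= 212.7 mL

212.7


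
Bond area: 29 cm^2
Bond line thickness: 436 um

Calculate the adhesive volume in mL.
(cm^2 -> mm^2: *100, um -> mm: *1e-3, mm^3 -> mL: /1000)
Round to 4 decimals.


V = 29*100 * 436*1e-3 / 1000
= 1.2644 mL

1.2644


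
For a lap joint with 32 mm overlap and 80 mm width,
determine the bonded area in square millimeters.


Area = 32 * 80 = 2560 mm^2

2560


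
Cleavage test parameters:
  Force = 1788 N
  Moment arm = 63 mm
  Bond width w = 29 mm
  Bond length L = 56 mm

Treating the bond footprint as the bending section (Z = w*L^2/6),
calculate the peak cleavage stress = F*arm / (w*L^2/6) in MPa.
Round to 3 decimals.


M = 1788 * 63 = 112644 N*mm
Z = 29 * 56^2 / 6 = 90944 / 6 mm^3
sigma = M / Z = 6 * 112644 / 90944 = 675864 / 90944
= 7.432 MPa

7.432


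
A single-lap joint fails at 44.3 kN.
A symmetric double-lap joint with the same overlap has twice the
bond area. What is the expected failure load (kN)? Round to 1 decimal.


Double-lap load = 2 * 44.3 = 88.6 kN

88.6


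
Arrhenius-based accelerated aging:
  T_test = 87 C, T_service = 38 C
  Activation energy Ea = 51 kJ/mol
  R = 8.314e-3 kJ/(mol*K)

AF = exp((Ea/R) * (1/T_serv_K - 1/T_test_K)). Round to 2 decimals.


T_test_K = 360.15, T_serv_K = 311.15
AF = exp((51/8.314e-3) * (1/311.15 - 1/360.15))
= 14.62

14.62


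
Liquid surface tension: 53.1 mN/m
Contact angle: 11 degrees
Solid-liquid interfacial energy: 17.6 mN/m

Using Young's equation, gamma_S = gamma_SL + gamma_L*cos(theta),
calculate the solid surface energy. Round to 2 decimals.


gamma_S = 17.6 + 53.1 * cos(11)
= 69.72 mN/m

69.72


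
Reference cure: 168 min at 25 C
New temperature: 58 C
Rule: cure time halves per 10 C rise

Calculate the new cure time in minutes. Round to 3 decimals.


factor = 2^((58-25)/10) = 9.8492
t_new = 168 / 9.8492 = 17.057 min

17.057


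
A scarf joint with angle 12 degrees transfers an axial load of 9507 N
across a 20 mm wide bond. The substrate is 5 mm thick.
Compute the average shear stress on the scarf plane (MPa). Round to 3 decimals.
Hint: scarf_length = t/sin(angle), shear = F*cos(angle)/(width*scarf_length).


scarf_length = 5 / sin(12 deg) = 24.0487 mm
cos(12 deg) = 0.978148
shear stress = 9507 * 0.978148 / (20 * 24.0487)
= 19.334 MPa

19.334


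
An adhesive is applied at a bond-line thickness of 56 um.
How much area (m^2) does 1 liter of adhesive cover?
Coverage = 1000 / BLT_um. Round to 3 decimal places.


Coverage = 1000 / 56 = 17.857 m^2

17.857


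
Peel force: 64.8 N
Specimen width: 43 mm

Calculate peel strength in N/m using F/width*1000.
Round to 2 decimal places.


Peel strength = 64.8 / 43 * 1000 = 1506.98 N/m

1506.98


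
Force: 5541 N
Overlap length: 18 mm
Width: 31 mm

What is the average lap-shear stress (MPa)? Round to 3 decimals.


Average shear stress = F / (overlap * width)
= 5541 / (18 * 31)
= 9.930 MPa

9.930


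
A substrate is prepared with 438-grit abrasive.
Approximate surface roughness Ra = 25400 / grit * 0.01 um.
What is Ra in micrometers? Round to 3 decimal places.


Ra = 25400 / 438 * 0.01 = 0.580 um

0.580


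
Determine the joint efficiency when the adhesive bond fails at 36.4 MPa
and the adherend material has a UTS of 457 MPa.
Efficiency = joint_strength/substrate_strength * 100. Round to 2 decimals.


Joint efficiency = 36.4 / 457 * 100
= 7.96%

7.96


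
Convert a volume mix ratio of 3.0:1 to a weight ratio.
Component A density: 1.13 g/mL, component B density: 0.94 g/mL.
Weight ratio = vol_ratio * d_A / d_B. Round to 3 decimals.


= 3.0 * 1.13 / 0.94 = 3.606

3.606


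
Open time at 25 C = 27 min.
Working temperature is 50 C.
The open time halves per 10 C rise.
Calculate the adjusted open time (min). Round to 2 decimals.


factor = 2^((50 - 25) / 10) = 5.6569
ot = 27 / 5.6569 = 4.77 min

4.77


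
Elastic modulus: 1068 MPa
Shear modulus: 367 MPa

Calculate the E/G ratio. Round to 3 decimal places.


E / G = 1068 / 367 = 2.910

2.910


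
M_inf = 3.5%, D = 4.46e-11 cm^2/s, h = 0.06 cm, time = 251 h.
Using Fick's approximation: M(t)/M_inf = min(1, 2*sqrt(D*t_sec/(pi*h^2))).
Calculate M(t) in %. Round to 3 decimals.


t = 903600 s
ratio = min(1, 2*sqrt(4.46e-11*903600/(pi*0.0036)))
= 0.119388
M(t) = 3.5 * 0.119388 = 0.418%

0.418


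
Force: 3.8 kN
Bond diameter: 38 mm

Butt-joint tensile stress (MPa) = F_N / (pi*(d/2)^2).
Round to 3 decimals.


F_N = 3.8 * 1000 = 3800.0 N
A = pi*(19.0)^2 = 1134.1149 mm^2
stress = 3800.0 / 1134.1149 = 3.351 MPa

3.351


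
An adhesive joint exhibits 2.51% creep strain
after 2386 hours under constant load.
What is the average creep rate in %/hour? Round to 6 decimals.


Creep rate = strain / time
= 2.51 / 2386
= 0.001052 %/h

0.001052


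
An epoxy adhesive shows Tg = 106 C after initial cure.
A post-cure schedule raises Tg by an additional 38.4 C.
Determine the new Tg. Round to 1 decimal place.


New Tg = 106 + 38.4
= 144.4 C

144.4


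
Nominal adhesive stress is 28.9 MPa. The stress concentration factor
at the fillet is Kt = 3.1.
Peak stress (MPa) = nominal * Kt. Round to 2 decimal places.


Peak = 28.9 * 3.1 = 89.59 MPa

89.59


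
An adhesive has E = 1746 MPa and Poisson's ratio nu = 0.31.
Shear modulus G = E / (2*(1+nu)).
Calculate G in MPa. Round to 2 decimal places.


G = 1746 / (2*(1+0.31))
= 1746 / 2.62
= 666.41 MPa

666.41


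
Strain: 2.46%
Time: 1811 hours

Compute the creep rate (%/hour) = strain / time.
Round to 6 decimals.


Creep rate = 2.46 / 1811
= 0.001358 %/h

0.001358


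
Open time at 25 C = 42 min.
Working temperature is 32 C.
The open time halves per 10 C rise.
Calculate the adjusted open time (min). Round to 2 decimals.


factor = 2^((32 - 25) / 10) = 1.6245
ot = 42 / 1.6245 = 25.85 min

25.85


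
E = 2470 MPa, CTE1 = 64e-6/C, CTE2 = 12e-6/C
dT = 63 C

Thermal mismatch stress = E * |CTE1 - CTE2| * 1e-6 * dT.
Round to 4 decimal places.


= 2470 * 52e-6 * 63
= 8.0917 MPa

8.0917


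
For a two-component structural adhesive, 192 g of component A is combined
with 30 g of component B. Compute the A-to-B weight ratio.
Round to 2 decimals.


Weight ratio A:B = 192 / 30
= 6.40

6.40


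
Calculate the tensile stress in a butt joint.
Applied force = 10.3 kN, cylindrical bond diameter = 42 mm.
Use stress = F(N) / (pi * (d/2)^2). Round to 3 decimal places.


A = pi * 21.0^2 = 1385.4424 mm^2
sigma = 10300.0 / 1385.4424 = 7.434 MPa

7.434
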